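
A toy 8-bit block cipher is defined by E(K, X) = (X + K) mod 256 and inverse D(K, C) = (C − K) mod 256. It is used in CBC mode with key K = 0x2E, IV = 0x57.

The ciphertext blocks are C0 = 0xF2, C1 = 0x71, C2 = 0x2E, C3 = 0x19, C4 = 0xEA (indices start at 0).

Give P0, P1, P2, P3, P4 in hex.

CBC decryption: P_i = D(K, C_i) ⊕ C_{i−1}, with C_{−1} = IV.
P0: D(K, 0xF2) = 0xC4; 0xC4 ⊕ 0x57 = 0x93.
P1: D(K, 0x71) = 0x43; 0x43 ⊕ 0xF2 = 0xB1.
P2: D(K, 0x2E) = 0x00; 0x00 ⊕ 0x71 = 0x71.
P3: D(K, 0x19) = 0xEB; 0xEB ⊕ 0x2E = 0xC5.
P4: D(K, 0xEA) = 0xBC; 0xBC ⊕ 0x19 = 0xA5.

P0 = 0x93, P1 = 0xB1, P2 = 0x71, P3 = 0xC5, P4 = 0xA5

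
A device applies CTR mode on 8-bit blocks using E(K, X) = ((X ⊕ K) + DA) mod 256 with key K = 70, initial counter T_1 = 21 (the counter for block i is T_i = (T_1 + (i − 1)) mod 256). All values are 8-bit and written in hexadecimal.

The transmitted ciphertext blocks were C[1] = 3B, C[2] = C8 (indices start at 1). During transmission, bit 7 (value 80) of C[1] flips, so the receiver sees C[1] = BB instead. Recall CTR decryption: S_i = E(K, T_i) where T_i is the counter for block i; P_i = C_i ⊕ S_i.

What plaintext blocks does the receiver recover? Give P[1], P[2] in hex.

P[1] = 90, P[2] = E4

Only C[1] changed, to BB. In CTR, a change in C_i flips the same bit in P_i only; the keystream is unaffected. Decrypting the received ciphertext:
P[1]: T = 21, S = E(K, T) = 2B; BB ⊕ 2B = 90.
P[2]: T = 22, S = E(K, T) = 2C; C8 ⊕ 2C = E4.
Blocks that differ from the original plaintext: P[1].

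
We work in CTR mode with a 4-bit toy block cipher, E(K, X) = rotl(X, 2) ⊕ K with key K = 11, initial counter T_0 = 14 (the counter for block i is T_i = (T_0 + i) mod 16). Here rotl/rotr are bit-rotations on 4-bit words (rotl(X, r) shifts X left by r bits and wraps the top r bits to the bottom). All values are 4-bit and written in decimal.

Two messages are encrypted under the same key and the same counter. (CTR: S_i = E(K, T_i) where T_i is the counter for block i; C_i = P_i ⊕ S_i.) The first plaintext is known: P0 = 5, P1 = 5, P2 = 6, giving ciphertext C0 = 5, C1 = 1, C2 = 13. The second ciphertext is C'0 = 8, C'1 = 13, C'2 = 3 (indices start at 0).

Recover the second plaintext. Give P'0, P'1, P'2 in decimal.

In CTR with a reused counter, both messages share the same keystream S_i, so C_i ⊕ C'_i = P_i ⊕ P'_i and thus P'_i = P_i ⊕ C_i ⊕ C'_i.
P'0: 5 ⊕ 5 ⊕ 8 = 8.
P'1: 5 ⊕ 1 ⊕ 13 = 9.
P'2: 6 ⊕ 13 ⊕ 3 = 8.

P'0 = 8, P'1 = 9, P'2 = 8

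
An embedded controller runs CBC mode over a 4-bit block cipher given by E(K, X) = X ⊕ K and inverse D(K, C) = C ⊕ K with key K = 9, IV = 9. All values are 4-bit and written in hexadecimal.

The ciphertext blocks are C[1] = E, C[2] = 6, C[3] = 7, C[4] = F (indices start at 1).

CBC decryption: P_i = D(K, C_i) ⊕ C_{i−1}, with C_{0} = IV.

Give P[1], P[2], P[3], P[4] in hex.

P[1]: D(K, E) = 7; 7 ⊕ 9 = E.
P[2]: D(K, 6) = F; F ⊕ E = 1.
P[3]: D(K, 7) = E; E ⊕ 6 = 8.
P[4]: D(K, F) = 6; 6 ⊕ 7 = 1.

P[1] = E, P[2] = 1, P[3] = 8, P[4] = 1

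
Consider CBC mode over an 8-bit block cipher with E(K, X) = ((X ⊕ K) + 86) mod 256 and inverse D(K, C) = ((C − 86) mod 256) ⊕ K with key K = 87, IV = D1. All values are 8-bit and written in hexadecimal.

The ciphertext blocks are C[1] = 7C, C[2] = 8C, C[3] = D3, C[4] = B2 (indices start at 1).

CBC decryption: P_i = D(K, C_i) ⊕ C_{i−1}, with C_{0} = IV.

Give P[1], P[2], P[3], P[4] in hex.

P[1] = A0, P[2] = FD, P[3] = 46, P[4] = 78

P[1]: D(K, 7C) = 71; 71 ⊕ D1 = A0.
P[2]: D(K, 8C) = 81; 81 ⊕ 7C = FD.
P[3]: D(K, D3) = CA; CA ⊕ 8C = 46.
P[4]: D(K, B2) = AB; AB ⊕ D3 = 78.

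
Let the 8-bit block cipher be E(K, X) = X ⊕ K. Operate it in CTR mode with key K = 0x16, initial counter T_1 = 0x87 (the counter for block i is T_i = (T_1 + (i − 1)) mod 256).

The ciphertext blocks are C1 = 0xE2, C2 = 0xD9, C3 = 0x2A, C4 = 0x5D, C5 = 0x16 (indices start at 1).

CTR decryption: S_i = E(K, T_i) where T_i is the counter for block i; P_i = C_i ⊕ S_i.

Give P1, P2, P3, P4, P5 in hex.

P1 = 0x73, P2 = 0x47, P3 = 0xB5, P4 = 0xC1, P5 = 0x8B

P1: T = 0x87, S = E(K, T) = 0x91; 0xE2 ⊕ 0x91 = 0x73.
P2: T = 0x88, S = E(K, T) = 0x9E; 0xD9 ⊕ 0x9E = 0x47.
P3: T = 0x89, S = E(K, T) = 0x9F; 0x2A ⊕ 0x9F = 0xB5.
P4: T = 0x8A, S = E(K, T) = 0x9C; 0x5D ⊕ 0x9C = 0xC1.
P5: T = 0x8B, S = E(K, T) = 0x9D; 0x16 ⊕ 0x9D = 0x8B.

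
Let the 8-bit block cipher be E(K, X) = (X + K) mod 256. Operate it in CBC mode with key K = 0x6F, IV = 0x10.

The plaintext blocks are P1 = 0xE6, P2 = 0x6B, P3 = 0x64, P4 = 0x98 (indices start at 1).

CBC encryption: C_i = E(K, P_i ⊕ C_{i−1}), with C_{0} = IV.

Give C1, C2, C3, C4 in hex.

C1: P1 ⊕ 0x10 = 0xF6; E(K, 0xF6) = 0x65.
C2: P2 ⊕ 0x65 = 0x0E; E(K, 0x0E) = 0x7D.
C3: P3 ⊕ 0x7D = 0x19; E(K, 0x19) = 0x88.
C4: P4 ⊕ 0x88 = 0x10; E(K, 0x10) = 0x7F.

C1 = 0x65, C2 = 0x7D, C3 = 0x88, C4 = 0x7F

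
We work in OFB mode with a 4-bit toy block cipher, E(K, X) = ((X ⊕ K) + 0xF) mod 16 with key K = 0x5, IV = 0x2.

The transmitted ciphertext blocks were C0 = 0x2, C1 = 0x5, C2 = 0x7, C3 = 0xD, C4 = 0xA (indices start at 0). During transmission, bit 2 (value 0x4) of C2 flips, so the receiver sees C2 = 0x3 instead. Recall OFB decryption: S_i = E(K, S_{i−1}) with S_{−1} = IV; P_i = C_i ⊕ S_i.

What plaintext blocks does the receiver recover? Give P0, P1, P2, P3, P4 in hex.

P0 = 0x4, P1 = 0x7, P2 = 0x5, P3 = 0xF, P4 = 0xC

Only C2 changed, to 0x3. In OFB, a change in C_i flips the same bit in P_i only; the keystream is unaffected. Decrypting the received ciphertext:
P0: S = E(K, 0x2) = 0x6; 0x2 ⊕ 0x6 = 0x4.
P1: S = E(K, 0x6) = 0x2; 0x5 ⊕ 0x2 = 0x7.
P2: S = E(K, 0x2) = 0x6; 0x3 ⊕ 0x6 = 0x5.
P3: S = E(K, 0x6) = 0x2; 0xD ⊕ 0x2 = 0xF.
P4: S = E(K, 0x2) = 0x6; 0xA ⊕ 0x6 = 0xC.
Blocks that differ from the original plaintext: P2.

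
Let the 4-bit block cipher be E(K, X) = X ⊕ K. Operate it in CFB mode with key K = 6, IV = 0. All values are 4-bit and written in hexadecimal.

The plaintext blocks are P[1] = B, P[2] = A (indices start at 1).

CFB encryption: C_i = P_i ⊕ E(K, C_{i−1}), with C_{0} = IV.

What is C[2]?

C[2] = 1

C[1]: E(K, 0) = 6; B ⊕ 6 = D.
C[2]: E(K, D) = B; A ⊕ B = 1.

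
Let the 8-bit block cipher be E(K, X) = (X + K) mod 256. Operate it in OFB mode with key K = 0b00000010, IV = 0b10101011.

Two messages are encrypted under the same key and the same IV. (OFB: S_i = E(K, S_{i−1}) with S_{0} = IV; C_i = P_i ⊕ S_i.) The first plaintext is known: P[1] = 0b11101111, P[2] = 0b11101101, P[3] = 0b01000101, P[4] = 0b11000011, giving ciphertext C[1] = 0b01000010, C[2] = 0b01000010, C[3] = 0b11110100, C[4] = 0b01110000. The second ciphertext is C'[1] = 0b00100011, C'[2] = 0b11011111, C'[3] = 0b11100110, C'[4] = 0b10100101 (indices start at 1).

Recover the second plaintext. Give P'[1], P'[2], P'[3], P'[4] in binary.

In OFB with a reused IV, both messages share the same keystream S_i, so C_i ⊕ C'_i = P_i ⊕ P'_i and thus P'_i = P_i ⊕ C_i ⊕ C'_i.
P'[1]: 0b11101111 ⊕ 0b01000010 ⊕ 0b00100011 = 0b10001110.
P'[2]: 0b11101101 ⊕ 0b01000010 ⊕ 0b11011111 = 0b01110000.
P'[3]: 0b01000101 ⊕ 0b11110100 ⊕ 0b11100110 = 0b01010111.
P'[4]: 0b11000011 ⊕ 0b01110000 ⊕ 0b10100101 = 0b00010110.

P'[1] = 0b10001110, P'[2] = 0b01110000, P'[3] = 0b01010111, P'[4] = 0b00010110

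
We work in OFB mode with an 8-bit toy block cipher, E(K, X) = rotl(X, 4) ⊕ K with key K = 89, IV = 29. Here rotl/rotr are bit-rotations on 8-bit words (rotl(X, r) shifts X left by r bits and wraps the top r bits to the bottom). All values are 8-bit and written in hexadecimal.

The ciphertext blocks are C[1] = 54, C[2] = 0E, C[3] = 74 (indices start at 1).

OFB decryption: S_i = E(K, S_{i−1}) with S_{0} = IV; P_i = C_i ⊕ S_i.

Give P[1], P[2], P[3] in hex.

P[1]: S = E(K, 29) = 1B; 54 ⊕ 1B = 4F.
P[2]: S = E(K, 1B) = 38; 0E ⊕ 38 = 36.
P[3]: S = E(K, 38) = 0A; 74 ⊕ 0A = 7E.

P[1] = 4F, P[2] = 36, P[3] = 7E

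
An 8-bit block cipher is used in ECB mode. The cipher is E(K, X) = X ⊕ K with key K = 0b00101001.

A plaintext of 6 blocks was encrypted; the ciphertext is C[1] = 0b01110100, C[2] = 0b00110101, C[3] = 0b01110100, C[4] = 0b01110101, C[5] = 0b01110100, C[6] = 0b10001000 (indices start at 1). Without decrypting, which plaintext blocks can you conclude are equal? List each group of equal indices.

P[1] = P[3] = P[5]

ECB encrypts each block independently with the same key, so equal ciphertext blocks imply equal plaintext blocks.
C[1] = C[3] = C[5] = 0b01110100, so P[1] = P[3] = P[5].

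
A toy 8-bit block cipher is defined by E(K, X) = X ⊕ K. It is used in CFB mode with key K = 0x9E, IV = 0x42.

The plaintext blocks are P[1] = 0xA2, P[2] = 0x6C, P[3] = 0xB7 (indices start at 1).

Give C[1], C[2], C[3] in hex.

C[1] = 0x7E, C[2] = 0x8C, C[3] = 0xA5

CFB encryption: C_i = P_i ⊕ E(K, C_{i−1}), with C_{0} = IV.
C[1]: E(K, 0x42) = 0xDC; 0xA2 ⊕ 0xDC = 0x7E.
C[2]: E(K, 0x7E) = 0xE0; 0x6C ⊕ 0xE0 = 0x8C.
C[3]: E(K, 0x8C) = 0x12; 0xB7 ⊕ 0x12 = 0xA5.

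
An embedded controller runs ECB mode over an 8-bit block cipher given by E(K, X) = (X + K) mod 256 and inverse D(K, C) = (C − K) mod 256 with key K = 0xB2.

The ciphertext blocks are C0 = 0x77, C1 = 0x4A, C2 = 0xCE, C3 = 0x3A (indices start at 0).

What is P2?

ECB decryption: P_i = D(K, C_i).
P2: D(K, 0xCE) = 0x1C.

P2 = 0x1C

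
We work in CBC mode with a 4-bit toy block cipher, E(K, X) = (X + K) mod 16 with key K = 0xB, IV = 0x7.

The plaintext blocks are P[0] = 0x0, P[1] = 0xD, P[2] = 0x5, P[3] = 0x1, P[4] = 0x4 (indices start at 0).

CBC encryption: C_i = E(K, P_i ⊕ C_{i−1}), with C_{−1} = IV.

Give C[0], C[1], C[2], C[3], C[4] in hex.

C[0] = 0x2, C[1] = 0xA, C[2] = 0xA, C[3] = 0x6, C[4] = 0xD

C[0]: P[0] ⊕ 0x7 = 0x7; E(K, 0x7) = 0x2.
C[1]: P[1] ⊕ 0x2 = 0xF; E(K, 0xF) = 0xA.
C[2]: P[2] ⊕ 0xA = 0xF; E(K, 0xF) = 0xA.
C[3]: P[3] ⊕ 0xA = 0xB; E(K, 0xB) = 0x6.
C[4]: P[4] ⊕ 0x6 = 0x2; E(K, 0x2) = 0xD.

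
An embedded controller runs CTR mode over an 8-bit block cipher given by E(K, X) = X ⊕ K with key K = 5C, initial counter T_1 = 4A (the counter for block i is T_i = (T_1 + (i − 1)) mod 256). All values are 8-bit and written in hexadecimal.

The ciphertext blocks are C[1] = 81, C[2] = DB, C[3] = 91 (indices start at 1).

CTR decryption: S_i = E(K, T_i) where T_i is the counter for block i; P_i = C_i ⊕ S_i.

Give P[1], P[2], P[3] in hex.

P[1] = 97, P[2] = CC, P[3] = 81

P[1]: T = 4A, S = E(K, T) = 16; 81 ⊕ 16 = 97.
P[2]: T = 4B, S = E(K, T) = 17; DB ⊕ 17 = CC.
P[3]: T = 4C, S = E(K, T) = 10; 91 ⊕ 10 = 81.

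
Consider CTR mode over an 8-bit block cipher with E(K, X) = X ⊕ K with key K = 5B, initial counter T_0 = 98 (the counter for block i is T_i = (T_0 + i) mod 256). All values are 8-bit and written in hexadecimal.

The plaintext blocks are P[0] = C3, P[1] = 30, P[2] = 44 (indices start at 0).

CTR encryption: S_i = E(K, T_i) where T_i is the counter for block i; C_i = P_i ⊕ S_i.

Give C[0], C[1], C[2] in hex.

C[0] = 00, C[1] = F2, C[2] = 85

C[0]: T = 98, S = E(K, T) = C3; C3 ⊕ C3 = 00.
C[1]: T = 99, S = E(K, T) = C2; 30 ⊕ C2 = F2.
C[2]: T = 9A, S = E(K, T) = C1; 44 ⊕ C1 = 85.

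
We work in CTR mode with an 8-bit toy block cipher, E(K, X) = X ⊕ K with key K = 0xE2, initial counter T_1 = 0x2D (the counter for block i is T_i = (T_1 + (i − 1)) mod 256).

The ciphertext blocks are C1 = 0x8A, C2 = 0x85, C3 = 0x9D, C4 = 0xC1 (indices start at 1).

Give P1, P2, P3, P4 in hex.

P1 = 0x45, P2 = 0x49, P3 = 0x50, P4 = 0x13

CTR decryption: S_i = E(K, T_i) where T_i is the counter for block i; P_i = C_i ⊕ S_i.
P1: T = 0x2D, S = E(K, T) = 0xCF; 0x8A ⊕ 0xCF = 0x45.
P2: T = 0x2E, S = E(K, T) = 0xCC; 0x85 ⊕ 0xCC = 0x49.
P3: T = 0x2F, S = E(K, T) = 0xCD; 0x9D ⊕ 0xCD = 0x50.
P4: T = 0x30, S = E(K, T) = 0xD2; 0xC1 ⊕ 0xD2 = 0x13.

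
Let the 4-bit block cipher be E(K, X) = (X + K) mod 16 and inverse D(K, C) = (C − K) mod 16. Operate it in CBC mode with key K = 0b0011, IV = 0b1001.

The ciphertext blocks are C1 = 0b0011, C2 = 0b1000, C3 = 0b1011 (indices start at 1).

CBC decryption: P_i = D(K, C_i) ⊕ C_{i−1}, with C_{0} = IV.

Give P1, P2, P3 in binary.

P1 = 0b1001, P2 = 0b0110, P3 = 0b0000

P1: D(K, 0b0011) = 0b0000; 0b0000 ⊕ 0b1001 = 0b1001.
P2: D(K, 0b1000) = 0b0101; 0b0101 ⊕ 0b0011 = 0b0110.
P3: D(K, 0b1011) = 0b1000; 0b1000 ⊕ 0b1000 = 0b0000.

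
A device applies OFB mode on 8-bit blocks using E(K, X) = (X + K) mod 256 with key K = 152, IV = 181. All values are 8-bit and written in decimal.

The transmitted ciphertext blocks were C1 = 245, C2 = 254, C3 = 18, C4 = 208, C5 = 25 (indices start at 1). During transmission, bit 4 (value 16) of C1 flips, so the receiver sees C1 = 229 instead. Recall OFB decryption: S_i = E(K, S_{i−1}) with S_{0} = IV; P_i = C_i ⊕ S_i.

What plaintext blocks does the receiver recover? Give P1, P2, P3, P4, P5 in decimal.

Only C1 changed, to 229. In OFB, a change in C_i flips the same bit in P_i only; the keystream is unaffected. Decrypting the received ciphertext:
P1: S = E(K, 181) = 77; 229 ⊕ 77 = 168.
P2: S = E(K, 77) = 229; 254 ⊕ 229 = 27.
P3: S = E(K, 229) = 125; 18 ⊕ 125 = 111.
P4: S = E(K, 125) = 21; 208 ⊕ 21 = 197.
P5: S = E(K, 21) = 173; 25 ⊕ 173 = 180.
Blocks that differ from the original plaintext: P1.

P1 = 168, P2 = 27, P3 = 111, P4 = 197, P5 = 180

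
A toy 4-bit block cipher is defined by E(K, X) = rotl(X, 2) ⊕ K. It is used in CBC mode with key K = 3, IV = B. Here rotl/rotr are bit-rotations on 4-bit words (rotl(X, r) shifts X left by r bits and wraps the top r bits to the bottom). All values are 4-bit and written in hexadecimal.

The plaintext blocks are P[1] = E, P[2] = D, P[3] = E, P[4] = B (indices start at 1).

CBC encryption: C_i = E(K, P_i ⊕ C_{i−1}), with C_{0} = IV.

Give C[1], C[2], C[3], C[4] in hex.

C[1] = 6, C[2] = D, C[3] = F, C[4] = 2

C[1]: P[1] ⊕ B = 5; E(K, 5) = 6.
C[2]: P[2] ⊕ 6 = B; E(K, B) = D.
C[3]: P[3] ⊕ D = 3; E(K, 3) = F.
C[4]: P[4] ⊕ F = 4; E(K, 4) = 2.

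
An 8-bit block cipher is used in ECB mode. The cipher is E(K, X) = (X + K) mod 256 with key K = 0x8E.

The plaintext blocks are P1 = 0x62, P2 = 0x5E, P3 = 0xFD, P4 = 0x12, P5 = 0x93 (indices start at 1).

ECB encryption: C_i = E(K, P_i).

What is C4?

C4 = 0xA0

C4: E(K, 0x12) = 0xA0.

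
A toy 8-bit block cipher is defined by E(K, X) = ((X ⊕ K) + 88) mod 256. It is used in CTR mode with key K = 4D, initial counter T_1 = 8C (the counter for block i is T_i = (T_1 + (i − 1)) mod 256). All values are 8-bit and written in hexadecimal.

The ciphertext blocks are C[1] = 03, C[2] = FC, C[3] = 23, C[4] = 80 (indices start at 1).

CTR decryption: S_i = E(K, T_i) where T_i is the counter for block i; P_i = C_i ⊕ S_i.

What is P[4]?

P[4]: T = 8F, S = E(K, T) = 4A; 80 ⊕ 4A = CA.

P[4] = CA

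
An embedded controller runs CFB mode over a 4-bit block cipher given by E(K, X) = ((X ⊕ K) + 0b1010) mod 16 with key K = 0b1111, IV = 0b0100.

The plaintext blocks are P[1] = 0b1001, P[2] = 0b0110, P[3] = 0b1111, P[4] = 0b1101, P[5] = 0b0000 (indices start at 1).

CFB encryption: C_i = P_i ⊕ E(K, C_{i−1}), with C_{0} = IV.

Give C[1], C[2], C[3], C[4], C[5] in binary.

C[1] = 0b1100, C[2] = 0b1011, C[3] = 0b0001, C[4] = 0b0101, C[5] = 0b0100

C[1]: E(K, 0b0100) = 0b0101; 0b1001 ⊕ 0b0101 = 0b1100.
C[2]: E(K, 0b1100) = 0b1101; 0b0110 ⊕ 0b1101 = 0b1011.
C[3]: E(K, 0b1011) = 0b1110; 0b1111 ⊕ 0b1110 = 0b0001.
C[4]: E(K, 0b0001) = 0b1000; 0b1101 ⊕ 0b1000 = 0b0101.
C[5]: E(K, 0b0101) = 0b0100; 0b0000 ⊕ 0b0100 = 0b0100.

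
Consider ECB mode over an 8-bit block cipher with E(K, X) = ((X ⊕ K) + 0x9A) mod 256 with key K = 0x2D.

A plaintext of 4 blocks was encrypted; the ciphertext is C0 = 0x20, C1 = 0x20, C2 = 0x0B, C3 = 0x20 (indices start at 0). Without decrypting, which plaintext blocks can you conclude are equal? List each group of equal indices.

P0 = P1 = P3

ECB encrypts each block independently with the same key, so equal ciphertext blocks imply equal plaintext blocks.
C0 = C1 = C3 = 0x20, so P0 = P1 = P3.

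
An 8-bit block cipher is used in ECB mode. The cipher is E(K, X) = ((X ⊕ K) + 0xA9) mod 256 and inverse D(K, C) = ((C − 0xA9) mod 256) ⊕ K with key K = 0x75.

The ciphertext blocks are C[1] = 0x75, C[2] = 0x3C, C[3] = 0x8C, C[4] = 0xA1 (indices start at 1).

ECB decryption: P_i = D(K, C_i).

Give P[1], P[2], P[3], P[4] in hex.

P[1] = 0xB9, P[2] = 0xE6, P[3] = 0x96, P[4] = 0x8D

P[1]: D(K, 0x75) = 0xB9.
P[2]: D(K, 0x3C) = 0xE6.
P[3]: D(K, 0x8C) = 0x96.
P[4]: D(K, 0xA1) = 0x8D.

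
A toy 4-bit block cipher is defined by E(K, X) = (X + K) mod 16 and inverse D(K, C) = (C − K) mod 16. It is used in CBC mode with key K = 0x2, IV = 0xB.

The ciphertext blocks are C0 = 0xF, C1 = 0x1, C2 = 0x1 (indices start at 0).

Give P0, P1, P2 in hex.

P0 = 0x6, P1 = 0x0, P2 = 0xE

CBC decryption: P_i = D(K, C_i) ⊕ C_{i−1}, with C_{−1} = IV.
P0: D(K, 0xF) = 0xD; 0xD ⊕ 0xB = 0x6.
P1: D(K, 0x1) = 0xF; 0xF ⊕ 0xF = 0x0.
P2: D(K, 0x1) = 0xF; 0xF ⊕ 0x1 = 0xE.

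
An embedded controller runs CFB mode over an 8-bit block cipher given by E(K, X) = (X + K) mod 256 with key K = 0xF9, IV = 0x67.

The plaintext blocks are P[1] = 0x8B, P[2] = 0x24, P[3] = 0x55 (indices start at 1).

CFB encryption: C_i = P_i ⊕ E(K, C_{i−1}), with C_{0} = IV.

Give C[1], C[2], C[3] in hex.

C[1] = 0xEB, C[2] = 0xC0, C[3] = 0xEC

C[1]: E(K, 0x67) = 0x60; 0x8B ⊕ 0x60 = 0xEB.
C[2]: E(K, 0xEB) = 0xE4; 0x24 ⊕ 0xE4 = 0xC0.
C[3]: E(K, 0xC0) = 0xB9; 0x55 ⊕ 0xB9 = 0xEC.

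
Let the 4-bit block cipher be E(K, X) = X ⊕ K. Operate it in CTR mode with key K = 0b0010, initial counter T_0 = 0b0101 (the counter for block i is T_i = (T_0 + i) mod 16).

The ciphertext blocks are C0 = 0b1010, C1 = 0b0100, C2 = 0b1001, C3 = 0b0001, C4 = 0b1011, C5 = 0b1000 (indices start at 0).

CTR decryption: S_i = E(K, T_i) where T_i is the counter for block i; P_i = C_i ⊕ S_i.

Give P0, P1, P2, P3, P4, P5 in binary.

P0: T = 0b0101, S = E(K, T) = 0b0111; 0b1010 ⊕ 0b0111 = 0b1101.
P1: T = 0b0110, S = E(K, T) = 0b0100; 0b0100 ⊕ 0b0100 = 0b0000.
P2: T = 0b0111, S = E(K, T) = 0b0101; 0b1001 ⊕ 0b0101 = 0b1100.
P3: T = 0b1000, S = E(K, T) = 0b1010; 0b0001 ⊕ 0b1010 = 0b1011.
P4: T = 0b1001, S = E(K, T) = 0b1011; 0b1011 ⊕ 0b1011 = 0b0000.
P5: T = 0b1010, S = E(K, T) = 0b1000; 0b1000 ⊕ 0b1000 = 0b0000.

P0 = 0b1101, P1 = 0b0000, P2 = 0b1100, P3 = 0b1011, P4 = 0b0000, P5 = 0b0000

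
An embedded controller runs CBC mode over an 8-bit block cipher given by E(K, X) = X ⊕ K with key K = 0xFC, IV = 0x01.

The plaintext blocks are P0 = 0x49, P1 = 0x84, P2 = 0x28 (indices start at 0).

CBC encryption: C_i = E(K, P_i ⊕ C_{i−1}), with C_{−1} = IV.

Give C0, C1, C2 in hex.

C0: P0 ⊕ 0x01 = 0x48; E(K, 0x48) = 0xB4.
C1: P1 ⊕ 0xB4 = 0x30; E(K, 0x30) = 0xCC.
C2: P2 ⊕ 0xCC = 0xE4; E(K, 0xE4) = 0x18.

C0 = 0xB4, C1 = 0xCC, C2 = 0x18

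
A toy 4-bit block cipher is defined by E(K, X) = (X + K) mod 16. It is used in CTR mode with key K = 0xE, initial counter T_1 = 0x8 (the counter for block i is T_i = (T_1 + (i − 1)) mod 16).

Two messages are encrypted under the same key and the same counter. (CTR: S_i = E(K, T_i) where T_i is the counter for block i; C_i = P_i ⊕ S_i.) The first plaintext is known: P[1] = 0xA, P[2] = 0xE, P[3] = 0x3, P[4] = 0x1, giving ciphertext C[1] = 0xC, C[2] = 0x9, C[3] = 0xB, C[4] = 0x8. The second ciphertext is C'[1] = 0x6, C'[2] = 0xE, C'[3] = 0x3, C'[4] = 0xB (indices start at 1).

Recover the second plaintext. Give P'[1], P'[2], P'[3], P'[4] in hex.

In CTR with a reused counter, both messages share the same keystream S_i, so C_i ⊕ C'_i = P_i ⊕ P'_i and thus P'_i = P_i ⊕ C_i ⊕ C'_i.
P'[1]: 0xA ⊕ 0xC ⊕ 0x6 = 0x0.
P'[2]: 0xE ⊕ 0x9 ⊕ 0xE = 0x9.
P'[3]: 0x3 ⊕ 0xB ⊕ 0x3 = 0xB.
P'[4]: 0x1 ⊕ 0x8 ⊕ 0xB = 0x2.

P'[1] = 0x0, P'[2] = 0x9, P'[3] = 0xB, P'[4] = 0x2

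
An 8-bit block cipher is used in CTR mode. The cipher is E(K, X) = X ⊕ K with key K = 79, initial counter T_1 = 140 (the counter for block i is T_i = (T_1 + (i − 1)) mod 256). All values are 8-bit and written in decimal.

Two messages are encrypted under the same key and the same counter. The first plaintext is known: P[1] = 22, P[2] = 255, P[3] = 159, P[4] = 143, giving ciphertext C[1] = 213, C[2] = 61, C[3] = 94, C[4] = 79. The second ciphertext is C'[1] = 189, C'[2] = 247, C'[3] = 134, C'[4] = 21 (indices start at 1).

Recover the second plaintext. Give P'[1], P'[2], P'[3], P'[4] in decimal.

In CTR with a reused counter, both messages share the same keystream S_i, so C_i ⊕ C'_i = P_i ⊕ P'_i and thus P'_i = P_i ⊕ C_i ⊕ C'_i.
P'[1]: 22 ⊕ 213 ⊕ 189 = 126.
P'[2]: 255 ⊕ 61 ⊕ 247 = 53.
P'[3]: 159 ⊕ 94 ⊕ 134 = 71.
P'[4]: 143 ⊕ 79 ⊕ 21 = 213.

P'[1] = 126, P'[2] = 53, P'[3] = 71, P'[4] = 213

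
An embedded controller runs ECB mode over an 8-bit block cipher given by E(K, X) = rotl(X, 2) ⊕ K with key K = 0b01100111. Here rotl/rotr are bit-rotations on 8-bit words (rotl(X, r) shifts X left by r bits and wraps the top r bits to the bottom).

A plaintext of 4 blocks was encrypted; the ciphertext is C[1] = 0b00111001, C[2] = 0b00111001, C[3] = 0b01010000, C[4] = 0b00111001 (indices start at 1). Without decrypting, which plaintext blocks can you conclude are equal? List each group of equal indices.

ECB encrypts each block independently with the same key, so equal ciphertext blocks imply equal plaintext blocks.
C[1] = C[2] = C[4] = 0b00111001, so P[1] = P[2] = P[4].

P[1] = P[2] = P[4]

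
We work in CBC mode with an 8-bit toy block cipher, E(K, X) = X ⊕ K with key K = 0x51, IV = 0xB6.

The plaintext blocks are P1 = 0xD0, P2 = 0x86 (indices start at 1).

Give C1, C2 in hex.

CBC encryption: C_i = E(K, P_i ⊕ C_{i−1}), with C_{0} = IV.
C1: P1 ⊕ 0xB6 = 0x66; E(K, 0x66) = 0x37.
C2: P2 ⊕ 0x37 = 0xB1; E(K, 0xB1) = 0xE0.

C1 = 0x37, C2 = 0xE0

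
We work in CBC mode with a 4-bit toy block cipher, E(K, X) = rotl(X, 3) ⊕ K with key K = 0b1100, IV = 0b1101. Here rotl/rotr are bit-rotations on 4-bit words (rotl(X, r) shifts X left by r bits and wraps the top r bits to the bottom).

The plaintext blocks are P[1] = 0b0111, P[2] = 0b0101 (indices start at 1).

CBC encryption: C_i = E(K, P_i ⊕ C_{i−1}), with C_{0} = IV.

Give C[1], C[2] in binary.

C[1]: P[1] ⊕ 0b1101 = 0b1010; E(K, 0b1010) = 0b1001.
C[2]: P[2] ⊕ 0b1001 = 0b1100; E(K, 0b1100) = 0b1010.

C[1] = 0b1001, C[2] = 0b1010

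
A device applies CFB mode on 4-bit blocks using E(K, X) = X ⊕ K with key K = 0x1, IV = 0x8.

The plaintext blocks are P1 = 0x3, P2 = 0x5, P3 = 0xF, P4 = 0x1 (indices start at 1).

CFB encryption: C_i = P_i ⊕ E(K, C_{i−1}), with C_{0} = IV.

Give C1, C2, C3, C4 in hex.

C1: E(K, 0x8) = 0x9; 0x3 ⊕ 0x9 = 0xA.
C2: E(K, 0xA) = 0xB; 0x5 ⊕ 0xB = 0xE.
C3: E(K, 0xE) = 0xF; 0xF ⊕ 0xF = 0x0.
C4: E(K, 0x0) = 0x1; 0x1 ⊕ 0x1 = 0x0.

C1 = 0xA, C2 = 0xE, C3 = 0x0, C4 = 0x0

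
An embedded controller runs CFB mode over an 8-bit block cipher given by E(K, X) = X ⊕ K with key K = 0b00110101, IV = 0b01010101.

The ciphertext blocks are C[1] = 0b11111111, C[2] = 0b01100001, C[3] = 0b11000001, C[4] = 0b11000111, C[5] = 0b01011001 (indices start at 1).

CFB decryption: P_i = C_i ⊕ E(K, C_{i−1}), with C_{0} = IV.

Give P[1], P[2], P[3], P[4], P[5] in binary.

P[1]: E(K, 0b01010101) = 0b01100000; 0b11111111 ⊕ 0b01100000 = 0b10011111.
P[2]: E(K, 0b11111111) = 0b11001010; 0b01100001 ⊕ 0b11001010 = 0b10101011.
P[3]: E(K, 0b01100001) = 0b01010100; 0b11000001 ⊕ 0b01010100 = 0b10010101.
P[4]: E(K, 0b11000001) = 0b11110100; 0b11000111 ⊕ 0b11110100 = 0b00110011.
P[5]: E(K, 0b11000111) = 0b11110010; 0b01011001 ⊕ 0b11110010 = 0b10101011.

P[1] = 0b10011111, P[2] = 0b10101011, P[3] = 0b10010101, P[4] = 0b00110011, P[5] = 0b10101011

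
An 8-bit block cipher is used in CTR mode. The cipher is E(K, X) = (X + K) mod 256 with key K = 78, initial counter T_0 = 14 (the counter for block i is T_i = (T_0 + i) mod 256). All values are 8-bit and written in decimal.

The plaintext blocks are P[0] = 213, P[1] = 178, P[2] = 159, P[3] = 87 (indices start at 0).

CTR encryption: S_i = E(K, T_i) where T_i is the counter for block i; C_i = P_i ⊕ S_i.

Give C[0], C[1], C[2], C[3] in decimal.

C[0]: T = 14, S = E(K, T) = 92; 213 ⊕ 92 = 137.
C[1]: T = 15, S = E(K, T) = 93; 178 ⊕ 93 = 239.
C[2]: T = 16, S = E(K, T) = 94; 159 ⊕ 94 = 193.
C[3]: T = 17, S = E(K, T) = 95; 87 ⊕ 95 = 8.

C[0] = 137, C[1] = 239, C[2] = 193, C[3] = 8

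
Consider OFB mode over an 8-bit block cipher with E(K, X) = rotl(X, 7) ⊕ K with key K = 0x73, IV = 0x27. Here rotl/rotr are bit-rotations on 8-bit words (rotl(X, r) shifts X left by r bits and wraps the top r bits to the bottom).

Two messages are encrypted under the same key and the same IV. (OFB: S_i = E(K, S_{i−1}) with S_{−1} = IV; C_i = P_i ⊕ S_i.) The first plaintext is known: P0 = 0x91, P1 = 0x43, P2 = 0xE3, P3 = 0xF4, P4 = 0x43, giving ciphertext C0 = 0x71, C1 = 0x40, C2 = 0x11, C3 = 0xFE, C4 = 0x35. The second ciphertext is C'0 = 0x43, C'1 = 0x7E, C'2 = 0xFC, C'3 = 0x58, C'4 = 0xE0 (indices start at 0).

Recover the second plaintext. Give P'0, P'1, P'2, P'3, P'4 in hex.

In OFB with a reused IV, both messages share the same keystream S_i, so C_i ⊕ C'_i = P_i ⊕ P'_i and thus P'_i = P_i ⊕ C_i ⊕ C'_i.
P'0: 0x91 ⊕ 0x71 ⊕ 0x43 = 0xA3.
P'1: 0x43 ⊕ 0x40 ⊕ 0x7E = 0x7D.
P'2: 0xE3 ⊕ 0x11 ⊕ 0xFC = 0x0E.
P'3: 0xF4 ⊕ 0xFE ⊕ 0x58 = 0x52.
P'4: 0x43 ⊕ 0x35 ⊕ 0xE0 = 0x96.

P'0 = 0xA3, P'1 = 0x7D, P'2 = 0x0E, P'3 = 0x52, P'4 = 0x96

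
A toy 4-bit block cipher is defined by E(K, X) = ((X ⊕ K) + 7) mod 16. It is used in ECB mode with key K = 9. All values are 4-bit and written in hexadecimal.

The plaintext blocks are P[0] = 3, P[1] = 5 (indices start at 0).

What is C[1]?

C[1] = 3

ECB encryption: C_i = E(K, P_i).
C[1]: E(K, 5) = 3.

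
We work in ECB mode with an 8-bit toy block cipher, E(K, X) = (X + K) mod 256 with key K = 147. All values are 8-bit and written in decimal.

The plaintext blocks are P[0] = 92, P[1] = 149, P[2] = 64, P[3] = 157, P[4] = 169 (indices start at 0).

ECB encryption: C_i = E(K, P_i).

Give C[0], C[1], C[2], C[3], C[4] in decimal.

C[0] = 239, C[1] = 40, C[2] = 211, C[3] = 48, C[4] = 60

C[0]: E(K, 92) = 239.
C[1]: E(K, 149) = 40.
C[2]: E(K, 64) = 211.
C[3]: E(K, 157) = 48.
C[4]: E(K, 169) = 60.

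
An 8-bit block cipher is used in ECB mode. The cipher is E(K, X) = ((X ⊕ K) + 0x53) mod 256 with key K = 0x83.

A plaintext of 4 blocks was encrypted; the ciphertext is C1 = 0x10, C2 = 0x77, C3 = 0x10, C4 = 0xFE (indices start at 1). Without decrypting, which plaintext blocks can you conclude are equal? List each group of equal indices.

ECB encrypts each block independently with the same key, so equal ciphertext blocks imply equal plaintext blocks.
C1 = C3 = 0x10, so P1 = P3.

P1 = P3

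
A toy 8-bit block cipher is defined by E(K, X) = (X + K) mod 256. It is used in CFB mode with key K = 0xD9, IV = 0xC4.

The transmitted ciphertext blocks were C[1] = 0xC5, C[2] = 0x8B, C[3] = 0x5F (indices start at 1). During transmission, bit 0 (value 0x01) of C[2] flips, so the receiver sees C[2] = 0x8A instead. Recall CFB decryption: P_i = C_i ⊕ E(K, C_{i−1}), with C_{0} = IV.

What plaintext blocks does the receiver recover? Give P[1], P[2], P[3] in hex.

Only C[2] changed, to 0x8A. In CFB, a change in C_i flips the same bit in P_i and garbles P_{i+1}. Decrypting the received ciphertext:
P[1]: E(K, 0xC4) = 0x9D; 0xC5 ⊕ 0x9D = 0x58.
P[2]: E(K, 0xC5) = 0x9E; 0x8A ⊕ 0x9E = 0x14.
P[3]: E(K, 0x8A) = 0x63; 0x5F ⊕ 0x63 = 0x3C.
Blocks that differ from the original plaintext: P[2], P[3].

P[1] = 0x58, P[2] = 0x14, P[3] = 0x3C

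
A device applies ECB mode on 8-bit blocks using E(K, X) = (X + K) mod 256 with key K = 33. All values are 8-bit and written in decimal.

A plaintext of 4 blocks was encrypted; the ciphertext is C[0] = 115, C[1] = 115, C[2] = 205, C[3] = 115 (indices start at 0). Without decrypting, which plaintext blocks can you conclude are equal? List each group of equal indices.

ECB encrypts each block independently with the same key, so equal ciphertext blocks imply equal plaintext blocks.
C[0] = C[1] = C[3] = 115, so P[0] = P[1] = P[3].

P[0] = P[1] = P[3]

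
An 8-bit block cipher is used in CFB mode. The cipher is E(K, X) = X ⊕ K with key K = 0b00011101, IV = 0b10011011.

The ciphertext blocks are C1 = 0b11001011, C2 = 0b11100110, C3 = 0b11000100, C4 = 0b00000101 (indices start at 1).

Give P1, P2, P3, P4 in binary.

P1 = 0b01001101, P2 = 0b00110000, P3 = 0b00111111, P4 = 0b11011100

CFB decryption: P_i = C_i ⊕ E(K, C_{i−1}), with C_{0} = IV.
P1: E(K, 0b10011011) = 0b10000110; 0b11001011 ⊕ 0b10000110 = 0b01001101.
P2: E(K, 0b11001011) = 0b11010110; 0b11100110 ⊕ 0b11010110 = 0b00110000.
P3: E(K, 0b11100110) = 0b11111011; 0b11000100 ⊕ 0b11111011 = 0b00111111.
P4: E(K, 0b11000100) = 0b11011001; 0b00000101 ⊕ 0b11011001 = 0b11011100.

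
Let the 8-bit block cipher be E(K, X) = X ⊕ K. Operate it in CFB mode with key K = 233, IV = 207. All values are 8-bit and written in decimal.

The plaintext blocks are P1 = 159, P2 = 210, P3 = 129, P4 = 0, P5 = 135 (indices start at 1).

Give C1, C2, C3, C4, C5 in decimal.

CFB encryption: C_i = P_i ⊕ E(K, C_{i−1}), with C_{0} = IV.
C1: E(K, 207) = 38; 159 ⊕ 38 = 185.
C2: E(K, 185) = 80; 210 ⊕ 80 = 130.
C3: E(K, 130) = 107; 129 ⊕ 107 = 234.
C4: E(K, 234) = 3; 0 ⊕ 3 = 3.
C5: E(K, 3) = 234; 135 ⊕ 234 = 109.

C1 = 185, C2 = 130, C3 = 234, C4 = 3, C5 = 109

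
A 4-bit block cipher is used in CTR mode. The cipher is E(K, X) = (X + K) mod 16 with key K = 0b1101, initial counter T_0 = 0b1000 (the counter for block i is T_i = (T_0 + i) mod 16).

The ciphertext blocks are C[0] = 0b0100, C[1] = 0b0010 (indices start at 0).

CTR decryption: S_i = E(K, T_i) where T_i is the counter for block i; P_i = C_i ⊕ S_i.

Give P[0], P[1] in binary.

P[0] = 0b0001, P[1] = 0b0100

P[0]: T = 0b1000, S = E(K, T) = 0b0101; 0b0100 ⊕ 0b0101 = 0b0001.
P[1]: T = 0b1001, S = E(K, T) = 0b0110; 0b0010 ⊕ 0b0110 = 0b0100.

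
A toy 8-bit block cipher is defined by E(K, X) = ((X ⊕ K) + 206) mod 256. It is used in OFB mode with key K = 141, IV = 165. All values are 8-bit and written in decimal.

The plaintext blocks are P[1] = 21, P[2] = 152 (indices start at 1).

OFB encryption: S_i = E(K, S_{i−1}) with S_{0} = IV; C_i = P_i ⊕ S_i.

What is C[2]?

C[1]: S = E(K, 165) = 246; 21 ⊕ 246 = 227.
C[2]: S = E(K, 246) = 73; 152 ⊕ 73 = 209.

C[2] = 209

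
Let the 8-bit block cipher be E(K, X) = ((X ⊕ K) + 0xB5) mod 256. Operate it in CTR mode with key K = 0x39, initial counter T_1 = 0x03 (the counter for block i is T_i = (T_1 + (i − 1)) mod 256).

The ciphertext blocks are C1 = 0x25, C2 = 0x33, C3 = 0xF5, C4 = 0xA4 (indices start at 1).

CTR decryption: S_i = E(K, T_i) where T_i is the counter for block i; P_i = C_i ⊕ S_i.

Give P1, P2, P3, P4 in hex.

P1: T = 0x03, S = E(K, T) = 0xEF; 0x25 ⊕ 0xEF = 0xCA.
P2: T = 0x04, S = E(K, T) = 0xF2; 0x33 ⊕ 0xF2 = 0xC1.
P3: T = 0x05, S = E(K, T) = 0xF1; 0xF5 ⊕ 0xF1 = 0x04.
P4: T = 0x06, S = E(K, T) = 0xF4; 0xA4 ⊕ 0xF4 = 0x50.

P1 = 0xCA, P2 = 0xC1, P3 = 0x04, P4 = 0x50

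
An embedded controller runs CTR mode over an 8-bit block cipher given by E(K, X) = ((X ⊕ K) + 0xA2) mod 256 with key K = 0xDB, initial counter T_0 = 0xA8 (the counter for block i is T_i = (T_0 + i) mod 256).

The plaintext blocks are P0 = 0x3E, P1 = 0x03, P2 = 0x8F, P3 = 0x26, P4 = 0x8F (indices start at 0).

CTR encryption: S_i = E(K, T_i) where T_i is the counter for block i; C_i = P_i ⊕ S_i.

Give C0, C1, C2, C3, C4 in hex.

C0 = 0x2B, C1 = 0x17, C2 = 0x9C, C3 = 0x34, C4 = 0x96

C0: T = 0xA8, S = E(K, T) = 0x15; 0x3E ⊕ 0x15 = 0x2B.
C1: T = 0xA9, S = E(K, T) = 0x14; 0x03 ⊕ 0x14 = 0x17.
C2: T = 0xAA, S = E(K, T) = 0x13; 0x8F ⊕ 0x13 = 0x9C.
C3: T = 0xAB, S = E(K, T) = 0x12; 0x26 ⊕ 0x12 = 0x34.
C4: T = 0xAC, S = E(K, T) = 0x19; 0x8F ⊕ 0x19 = 0x96.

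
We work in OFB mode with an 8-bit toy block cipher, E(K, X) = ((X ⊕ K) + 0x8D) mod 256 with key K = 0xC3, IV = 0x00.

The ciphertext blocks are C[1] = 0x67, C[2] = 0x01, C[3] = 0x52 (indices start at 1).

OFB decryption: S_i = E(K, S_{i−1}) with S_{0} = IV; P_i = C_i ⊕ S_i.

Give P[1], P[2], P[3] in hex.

P[1] = 0x37, P[2] = 0x21, P[3] = 0x22

P[1]: S = E(K, 0x00) = 0x50; 0x67 ⊕ 0x50 = 0x37.
P[2]: S = E(K, 0x50) = 0x20; 0x01 ⊕ 0x20 = 0x21.
P[3]: S = E(K, 0x20) = 0x70; 0x52 ⊕ 0x70 = 0x22.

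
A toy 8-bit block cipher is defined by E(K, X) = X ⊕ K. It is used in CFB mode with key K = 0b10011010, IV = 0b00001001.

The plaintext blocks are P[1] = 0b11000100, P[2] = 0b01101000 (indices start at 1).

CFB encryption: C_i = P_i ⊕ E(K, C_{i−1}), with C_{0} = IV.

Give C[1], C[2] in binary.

C[1] = 0b01010111, C[2] = 0b10100101

C[1]: E(K, 0b00001001) = 0b10010011; 0b11000100 ⊕ 0b10010011 = 0b01010111.
C[2]: E(K, 0b01010111) = 0b11001101; 0b01101000 ⊕ 0b11001101 = 0b10100101.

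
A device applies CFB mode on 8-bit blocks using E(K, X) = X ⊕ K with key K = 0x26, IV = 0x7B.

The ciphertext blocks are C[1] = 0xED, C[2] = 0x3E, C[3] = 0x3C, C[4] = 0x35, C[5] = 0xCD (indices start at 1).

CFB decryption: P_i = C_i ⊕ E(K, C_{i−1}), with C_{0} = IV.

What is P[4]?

P[4] = 0x2F

P[4]: E(K, 0x3C) = 0x1A; 0x35 ⊕ 0x1A = 0x2F.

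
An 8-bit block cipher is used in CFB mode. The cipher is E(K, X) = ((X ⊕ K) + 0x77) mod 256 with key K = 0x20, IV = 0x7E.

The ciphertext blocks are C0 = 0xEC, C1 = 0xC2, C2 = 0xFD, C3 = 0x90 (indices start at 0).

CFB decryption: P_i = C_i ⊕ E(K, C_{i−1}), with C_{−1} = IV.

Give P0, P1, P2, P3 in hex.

P0 = 0x39, P1 = 0x81, P2 = 0xA4, P3 = 0xC4

P0: E(K, 0x7E) = 0xD5; 0xEC ⊕ 0xD5 = 0x39.
P1: E(K, 0xEC) = 0x43; 0xC2 ⊕ 0x43 = 0x81.
P2: E(K, 0xC2) = 0x59; 0xFD ⊕ 0x59 = 0xA4.
P3: E(K, 0xFD) = 0x54; 0x90 ⊕ 0x54 = 0xC4.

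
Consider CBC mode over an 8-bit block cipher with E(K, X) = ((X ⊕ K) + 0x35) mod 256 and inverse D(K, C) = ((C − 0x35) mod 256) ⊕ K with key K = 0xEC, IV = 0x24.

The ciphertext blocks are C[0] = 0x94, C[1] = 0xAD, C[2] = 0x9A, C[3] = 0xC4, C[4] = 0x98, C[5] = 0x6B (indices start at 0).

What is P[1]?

P[1] = 0x00

CBC decryption: P_i = D(K, C_i) ⊕ C_{i−1}, with C_{−1} = IV.
P[1]: D(K, 0xAD) = 0x94; 0x94 ⊕ 0x94 = 0x00.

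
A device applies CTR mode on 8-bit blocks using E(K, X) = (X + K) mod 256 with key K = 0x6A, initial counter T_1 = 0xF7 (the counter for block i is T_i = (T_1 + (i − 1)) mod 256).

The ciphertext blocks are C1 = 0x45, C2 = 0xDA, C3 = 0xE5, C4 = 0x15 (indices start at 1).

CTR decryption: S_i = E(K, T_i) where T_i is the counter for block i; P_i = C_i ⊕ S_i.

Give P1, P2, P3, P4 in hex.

P1: T = 0xF7, S = E(K, T) = 0x61; 0x45 ⊕ 0x61 = 0x24.
P2: T = 0xF8, S = E(K, T) = 0x62; 0xDA ⊕ 0x62 = 0xB8.
P3: T = 0xF9, S = E(K, T) = 0x63; 0xE5 ⊕ 0x63 = 0x86.
P4: T = 0xFA, S = E(K, T) = 0x64; 0x15 ⊕ 0x64 = 0x71.

P1 = 0x24, P2 = 0xB8, P3 = 0x86, P4 = 0x71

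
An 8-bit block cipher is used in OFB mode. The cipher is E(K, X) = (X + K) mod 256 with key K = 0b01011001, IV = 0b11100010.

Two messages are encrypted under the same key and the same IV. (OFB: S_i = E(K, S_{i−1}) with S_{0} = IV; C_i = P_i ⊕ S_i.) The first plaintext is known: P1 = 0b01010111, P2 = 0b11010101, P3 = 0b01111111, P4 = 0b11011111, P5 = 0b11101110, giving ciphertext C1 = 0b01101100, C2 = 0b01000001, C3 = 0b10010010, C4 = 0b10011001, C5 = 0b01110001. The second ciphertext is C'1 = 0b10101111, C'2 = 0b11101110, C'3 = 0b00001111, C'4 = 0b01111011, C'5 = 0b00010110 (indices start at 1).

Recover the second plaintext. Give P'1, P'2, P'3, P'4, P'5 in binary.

In OFB with a reused IV, both messages share the same keystream S_i, so C_i ⊕ C'_i = P_i ⊕ P'_i and thus P'_i = P_i ⊕ C_i ⊕ C'_i.
P'1: 0b01010111 ⊕ 0b01101100 ⊕ 0b10101111 = 0b10010100.
P'2: 0b11010101 ⊕ 0b01000001 ⊕ 0b11101110 = 0b01111010.
P'3: 0b01111111 ⊕ 0b10010010 ⊕ 0b00001111 = 0b11100010.
P'4: 0b11011111 ⊕ 0b10011001 ⊕ 0b01111011 = 0b00111101.
P'5: 0b11101110 ⊕ 0b01110001 ⊕ 0b00010110 = 0b10001001.

P'1 = 0b10010100, P'2 = 0b01111010, P'3 = 0b11100010, P'4 = 0b00111101, P'5 = 0b10001001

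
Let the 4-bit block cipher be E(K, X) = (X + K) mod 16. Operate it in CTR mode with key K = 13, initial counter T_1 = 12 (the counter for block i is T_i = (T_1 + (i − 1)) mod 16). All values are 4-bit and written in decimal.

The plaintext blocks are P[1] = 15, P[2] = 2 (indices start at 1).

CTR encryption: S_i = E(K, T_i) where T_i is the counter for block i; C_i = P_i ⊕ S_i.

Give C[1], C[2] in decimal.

C[1]: T = 12, S = E(K, T) = 9; 15 ⊕ 9 = 6.
C[2]: T = 13, S = E(K, T) = 10; 2 ⊕ 10 = 8.

C[1] = 6, C[2] = 8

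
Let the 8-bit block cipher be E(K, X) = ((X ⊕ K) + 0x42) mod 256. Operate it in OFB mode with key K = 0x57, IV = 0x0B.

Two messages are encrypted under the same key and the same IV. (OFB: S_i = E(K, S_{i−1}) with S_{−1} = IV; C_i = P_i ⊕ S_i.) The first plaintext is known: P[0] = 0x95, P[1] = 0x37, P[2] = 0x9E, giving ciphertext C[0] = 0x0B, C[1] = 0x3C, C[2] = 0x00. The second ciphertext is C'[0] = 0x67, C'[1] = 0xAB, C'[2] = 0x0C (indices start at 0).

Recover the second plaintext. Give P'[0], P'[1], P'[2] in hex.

P'[0] = 0xF9, P'[1] = 0xA0, P'[2] = 0x92

In OFB with a reused IV, both messages share the same keystream S_i, so C_i ⊕ C'_i = P_i ⊕ P'_i and thus P'_i = P_i ⊕ C_i ⊕ C'_i.
P'[0]: 0x95 ⊕ 0x0B ⊕ 0x67 = 0xF9.
P'[1]: 0x37 ⊕ 0x3C ⊕ 0xAB = 0xA0.
P'[2]: 0x9E ⊕ 0x00 ⊕ 0x0C = 0x92.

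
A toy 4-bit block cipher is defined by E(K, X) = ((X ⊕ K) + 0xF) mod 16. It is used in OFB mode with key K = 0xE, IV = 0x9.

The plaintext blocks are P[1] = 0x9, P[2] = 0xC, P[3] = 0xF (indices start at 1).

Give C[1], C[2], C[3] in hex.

C[1] = 0xF, C[2] = 0xB, C[3] = 0x7

OFB encryption: S_i = E(K, S_{i−1}) with S_{0} = IV; C_i = P_i ⊕ S_i.
C[1]: S = E(K, 0x9) = 0x6; 0x9 ⊕ 0x6 = 0xF.
C[2]: S = E(K, 0x6) = 0x7; 0xC ⊕ 0x7 = 0xB.
C[3]: S = E(K, 0x7) = 0x8; 0xF ⊕ 0x8 = 0x7.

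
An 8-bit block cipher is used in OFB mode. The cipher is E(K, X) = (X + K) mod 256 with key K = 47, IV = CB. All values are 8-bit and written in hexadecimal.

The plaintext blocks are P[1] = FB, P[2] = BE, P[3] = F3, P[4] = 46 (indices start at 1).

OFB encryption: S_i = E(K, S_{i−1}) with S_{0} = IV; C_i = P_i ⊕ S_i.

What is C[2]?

C[1]: S = E(K, CB) = 12; FB ⊕ 12 = E9.
C[2]: S = E(K, 12) = 59; BE ⊕ 59 = E7.

C[2] = E7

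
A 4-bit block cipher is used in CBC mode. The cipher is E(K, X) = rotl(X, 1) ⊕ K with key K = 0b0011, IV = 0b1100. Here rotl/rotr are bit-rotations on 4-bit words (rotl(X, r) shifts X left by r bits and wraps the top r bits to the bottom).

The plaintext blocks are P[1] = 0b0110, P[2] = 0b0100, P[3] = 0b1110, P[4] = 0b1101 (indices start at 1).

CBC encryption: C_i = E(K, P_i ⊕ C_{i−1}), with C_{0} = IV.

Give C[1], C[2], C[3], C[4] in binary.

C[1]: P[1] ⊕ 0b1100 = 0b1010; E(K, 0b1010) = 0b0110.
C[2]: P[2] ⊕ 0b0110 = 0b0010; E(K, 0b0010) = 0b0111.
C[3]: P[3] ⊕ 0b0111 = 0b1001; E(K, 0b1001) = 0b0000.
C[4]: P[4] ⊕ 0b0000 = 0b1101; E(K, 0b1101) = 0b1000.

C[1] = 0b0110, C[2] = 0b0111, C[3] = 0b0000, C[4] = 0b1000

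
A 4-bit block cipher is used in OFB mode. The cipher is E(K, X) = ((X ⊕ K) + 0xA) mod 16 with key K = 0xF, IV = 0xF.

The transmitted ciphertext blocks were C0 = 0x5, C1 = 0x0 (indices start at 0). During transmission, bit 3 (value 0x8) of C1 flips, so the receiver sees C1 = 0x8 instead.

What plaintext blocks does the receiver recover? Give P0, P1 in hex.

P0 = 0xF, P1 = 0x7

OFB decryption: S_i = E(K, S_{i−1}) with S_{−1} = IV; P_i = C_i ⊕ S_i.
Only C1 changed, to 0x8. In OFB, a change in C_i flips the same bit in P_i only; the keystream is unaffected. Decrypting the received ciphertext:
P0: S = E(K, 0xF) = 0xA; 0x5 ⊕ 0xA = 0xF.
P1: S = E(K, 0xA) = 0xF; 0x8 ⊕ 0xF = 0x7.
Blocks that differ from the original plaintext: P1.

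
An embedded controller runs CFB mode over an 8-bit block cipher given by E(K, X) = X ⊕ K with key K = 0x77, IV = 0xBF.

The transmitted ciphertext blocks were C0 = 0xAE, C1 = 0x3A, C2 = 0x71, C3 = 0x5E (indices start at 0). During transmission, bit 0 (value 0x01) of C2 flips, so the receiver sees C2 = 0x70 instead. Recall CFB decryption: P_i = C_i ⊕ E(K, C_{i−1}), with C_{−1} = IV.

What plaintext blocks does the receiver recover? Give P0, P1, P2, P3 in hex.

P0 = 0x66, P1 = 0xE3, P2 = 0x3D, P3 = 0x59

Only C2 changed, to 0x70. In CFB, a change in C_i flips the same bit in P_i and garbles P_{i+1}. Decrypting the received ciphertext:
P0: E(K, 0xBF) = 0xC8; 0xAE ⊕ 0xC8 = 0x66.
P1: E(K, 0xAE) = 0xD9; 0x3A ⊕ 0xD9 = 0xE3.
P2: E(K, 0x3A) = 0x4D; 0x70 ⊕ 0x4D = 0x3D.
P3: E(K, 0x70) = 0x07; 0x5E ⊕ 0x07 = 0x59.
Blocks that differ from the original plaintext: P2, P3.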